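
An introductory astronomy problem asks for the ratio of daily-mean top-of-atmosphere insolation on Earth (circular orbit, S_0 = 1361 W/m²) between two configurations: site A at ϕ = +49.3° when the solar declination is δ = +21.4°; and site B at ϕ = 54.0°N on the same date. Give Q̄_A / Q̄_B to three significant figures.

— Configuration A (ϕ=+49.3°):
cos h₀ = −tan(+49.3°) tan(+21.400°) = -0.4556, h₀ = 2.0439 rad.
Bracket: h₀ sin ϕ sin δ + cos ϕ cos δ sin h₀ = 2.0439×0.75813×0.36488 + 0.65210×0.93106×0.89017 = 0.565397 + 0.540462 = 1.105859.
Q̄ = (S_0/π) × [bracket] = (1361/π) × 1.105859 = 479.08 W/m².
— Configuration B (ϕ=+54.0°):
cos h₀ = −tan(+54.0°) tan(+21.400°) = -0.5394, h₀ = 2.1405 rad.
Bracket: h₀ sin ϕ sin δ + cos ϕ cos δ sin h₀ = 2.1405×0.80902×0.36488 + 0.58779×0.93106×0.84205 = 0.631865 + 0.460827 = 1.092692.
Q̄ = (S_0/π) × [bracket] = (1361/π) × 1.092692 = 473.38 W/m².
Ratio Q̄_A / Q̄_B = 479.08 / 473.38 = 1.012.

Q̄_A / Q̄_B ≈ 1.01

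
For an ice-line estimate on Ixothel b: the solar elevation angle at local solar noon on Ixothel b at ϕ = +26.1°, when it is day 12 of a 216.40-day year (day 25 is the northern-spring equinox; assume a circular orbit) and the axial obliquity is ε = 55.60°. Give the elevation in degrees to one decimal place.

Solar longitude: L_s = 360° × (12 − 25)/216.40 = -21.627°, i.e. -21.627° + 360° = 338.373°.
sin δ = sin 55.60° × sin 338.373° = -0.30410, so δ = -17.704°.
At local noon the hour angle is zero, so the zenith angle equals |ϕ − δ| = |+26.1° − (-17.704°)| = 43.804°.
Elevation = 90° − 43.804° = 46.2°.

46.2°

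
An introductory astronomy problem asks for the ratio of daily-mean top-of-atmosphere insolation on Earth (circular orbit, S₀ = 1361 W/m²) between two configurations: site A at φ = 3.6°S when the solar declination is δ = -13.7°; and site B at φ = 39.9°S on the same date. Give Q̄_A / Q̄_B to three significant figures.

Q̄_A / Q̄_B ≈ 0.994

— Configuration A (φ=-3.6°):
cos H₀ = −tan(-3.6°) tan(-13.700°) = -0.0153, H₀ = 1.5861 rad.
Bracket: H₀ sin φ sin δ + cos φ cos δ sin H₀ = 1.5861×-0.06279×-0.23684 + 0.99803×0.97155×0.99988 = 0.023587 + 0.969520 = 0.993107.
Q̄ = (S₀/π) × [bracket] = (1361/π) × 0.993107 = 430.23 W/m².
— Configuration B (φ=-39.9°):
cos H₀ = −tan(-39.9°) tan(-13.700°) = -0.2038, H₀ = 1.7761 rad.
Bracket: H₀ sin φ sin δ + cos φ cos δ sin H₀ = 1.7761×-0.64145×-0.23684 + 0.76717×0.97155×0.97901 = 0.269827 + 0.729699 = 0.999526.
Q̄ = (S₀/π) × [bracket] = (1361/π) × 0.999526 = 433.01 W/m².
Ratio Q̄_A / Q̄_B = 430.23 / 433.01 = 0.9936.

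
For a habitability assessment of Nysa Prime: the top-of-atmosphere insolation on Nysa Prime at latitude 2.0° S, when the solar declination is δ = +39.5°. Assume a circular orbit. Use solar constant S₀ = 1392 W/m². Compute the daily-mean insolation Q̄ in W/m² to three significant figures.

Q̄ ≈ 326 W/m²

cos H₀ = −tan(-2.0°) tan(+39.500°) = 0.0288, H₀ = 1.5420 rad.
Bracket: H₀ sin φ sin δ + cos φ cos δ sin H₀ = 1.5420×-0.03490×0.63608 + 0.99939×0.77162×0.99959 = -0.034231 + 0.770833 = 0.736602.
Q̄ = (S₀/π) × [bracket] = (1392/π) × 0.736602 = 326.4 W/m².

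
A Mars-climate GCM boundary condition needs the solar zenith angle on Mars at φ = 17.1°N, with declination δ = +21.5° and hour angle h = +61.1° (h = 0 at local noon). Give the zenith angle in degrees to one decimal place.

cos θ_z = sin φ sin δ + cos φ cos δ cos h = 0.107766 + 0.429777 = 0.537543.
θ_z = arccos(0.537543) = 57.5°.

θ_z = 57.5°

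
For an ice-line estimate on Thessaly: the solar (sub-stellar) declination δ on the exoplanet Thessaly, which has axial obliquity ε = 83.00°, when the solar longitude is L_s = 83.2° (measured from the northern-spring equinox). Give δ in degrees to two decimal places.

δ = +80.25°

sin δ = sin ε · sin L_s = sin 83.00° × sin 83.2° = 0.985564.
δ = arcsin(0.985564) = +80.25°.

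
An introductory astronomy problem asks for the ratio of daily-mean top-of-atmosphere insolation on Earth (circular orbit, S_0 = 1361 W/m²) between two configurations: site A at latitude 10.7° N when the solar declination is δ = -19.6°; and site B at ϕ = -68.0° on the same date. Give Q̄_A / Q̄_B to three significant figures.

Q̄_A / Q̄_B ≈ 0.838

— Configuration A (ϕ=+10.7°):
cos h₀ = −tan(+10.7°) tan(-19.600°) = 0.0673, h₀ = 1.5035 rad.
Bracket: h₀ sin ϕ sin δ + cos ϕ cos δ sin h₀ = 1.5035×0.18567×-0.33545 + 0.98261×0.94206×0.99773 = -0.093642 + 0.923576 = 0.829934.
Q̄ = (S_0/π) × [bracket] = (1361/π) × 0.829934 = 359.54 W/m².
— Configuration B (ϕ=-68.0°):
cos h₀ = −tan(-68.0°) tan(-19.600°) = -0.8813, h₀ = 2.6495 rad.
Bracket: h₀ sin ϕ sin δ + cos ϕ cos δ sin h₀ = 2.6495×-0.92718×-0.33545 + 0.37461×0.94206×0.47248 = 0.824054 + 0.166741 = 0.990795.
Q̄ = (S_0/π) × [bracket] = (1361/π) × 0.990795 = 429.23 W/m².
Ratio Q̄_A / Q̄_B = 359.54 / 429.23 = 0.8376.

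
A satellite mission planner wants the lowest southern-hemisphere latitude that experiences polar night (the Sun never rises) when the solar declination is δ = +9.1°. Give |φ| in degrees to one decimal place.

Polar night requires cos H₀ = −tan φ tan δ ≥ 1, i.e. tan φ tan δ ≤ −1.
The boundary is |tan φ| · |tan δ| = 1, so |φ| = 90° − |δ| = 90° − 9.1° = 80.9° in the southern hemisphere.

|φ| = 80.9°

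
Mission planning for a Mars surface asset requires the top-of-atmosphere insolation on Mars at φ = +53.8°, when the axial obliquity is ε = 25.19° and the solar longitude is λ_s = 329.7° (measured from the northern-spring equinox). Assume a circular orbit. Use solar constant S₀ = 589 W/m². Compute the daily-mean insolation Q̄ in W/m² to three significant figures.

Solar declination: sin δ = sin ε · sin λ_s = sin 25.19° × sin 329.7° = -0.21474, so δ = -12.400°.
cos H₀ = −tan(+53.8°) tan(-12.400°) = 0.3004, H₀ = 1.2657 rad.
Bracket: H₀ sin φ sin δ + cos φ cos δ sin H₀ = 1.2657×0.80696×-0.21474 + 0.59061×0.97667×0.95381 = -0.219329 + 0.550187 = 0.330858.
Q̄ = (S₀/π) × [bracket] = (589/π) × 0.330858 = 62.03 W/m².

Q̄ ≈ 62.0 W/m²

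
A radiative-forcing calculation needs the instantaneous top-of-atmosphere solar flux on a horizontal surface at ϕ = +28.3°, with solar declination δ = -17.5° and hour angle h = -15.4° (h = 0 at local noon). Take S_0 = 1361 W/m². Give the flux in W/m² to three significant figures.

cos θ_z = sin ϕ sin δ + cos ϕ cos δ cos h = -0.142561 + 0.809576 = 0.667015.
Flux = S_0 · cos θ_z = 1361 × 0.667015 = 907.8 W/m².

908 W/m²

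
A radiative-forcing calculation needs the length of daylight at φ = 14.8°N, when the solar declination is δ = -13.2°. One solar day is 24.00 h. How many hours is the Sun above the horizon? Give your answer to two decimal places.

cos H₀ = −tan φ · tan δ = −tan(+14.8°) × tan(-13.200°) = 0.0620, so H₀ = 1.5088 rad = 86.45°.
Daylight = 2H₀/(2π) × 24.00 h = (1.5088/π) × 24.00 = 11.53 h.

11.53 h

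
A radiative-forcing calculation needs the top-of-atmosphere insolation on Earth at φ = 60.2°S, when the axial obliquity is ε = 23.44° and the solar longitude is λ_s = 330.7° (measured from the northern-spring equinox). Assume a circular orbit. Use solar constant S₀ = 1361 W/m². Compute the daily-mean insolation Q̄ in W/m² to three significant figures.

Q̄ ≈ 339 W/m²

Solar declination: sin δ = sin ε · sin λ_s = sin 23.44° × sin 330.7° = -0.19467, so δ = -11.225°.
cos H₀ = −tan(-60.2°) tan(-11.225°) = -0.3465, H₀ = 1.9247 rad.
Bracket: H₀ sin φ sin δ + cos φ cos δ sin H₀ = 1.9247×-0.86777×-0.19467 + 0.49697×0.98087×0.93803 = 0.325137 + 0.457255 = 0.782392.
Q̄ = (S₀/π) × [bracket] = (1361/π) × 0.782392 = 338.9 W/m².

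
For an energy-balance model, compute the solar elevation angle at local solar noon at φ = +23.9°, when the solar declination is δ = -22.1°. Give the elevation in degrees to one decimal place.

44.0°

At local noon the hour angle is zero, so the zenith angle equals |φ − δ| = |+23.9° − (-22.100°)| = 46.000°.
Elevation = 90° − 46.000° = 44.0°.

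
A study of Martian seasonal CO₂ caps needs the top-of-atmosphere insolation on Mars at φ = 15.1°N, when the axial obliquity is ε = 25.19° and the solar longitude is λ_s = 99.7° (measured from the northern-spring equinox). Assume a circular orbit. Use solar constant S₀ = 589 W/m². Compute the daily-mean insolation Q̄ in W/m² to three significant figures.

Q̄ ≈ 198 W/m²

Solar declination: sin δ = sin ε · sin λ_s = sin 25.19° × sin 99.7° = 0.41954, so δ = +24.805°.
cos H₀ = −tan(+15.1°) tan(+24.805°) = -0.1247, H₀ = 1.6958 rad.
Bracket: H₀ sin φ sin δ + cos φ cos δ sin H₀ = 1.6958×0.26050×0.41954 + 0.96547×0.90774×0.99219 = 0.185334 + 0.869551 = 1.054885.
Q̄ = (S₀/π) × [bracket] = (589/π) × 1.054885 = 197.8 W/m².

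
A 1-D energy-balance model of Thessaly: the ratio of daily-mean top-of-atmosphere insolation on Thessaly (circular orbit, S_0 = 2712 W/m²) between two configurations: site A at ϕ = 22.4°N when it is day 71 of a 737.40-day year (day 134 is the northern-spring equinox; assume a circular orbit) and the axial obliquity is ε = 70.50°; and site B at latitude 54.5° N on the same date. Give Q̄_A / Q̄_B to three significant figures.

Q̄_A / Q̄_B ≈ 10.2

— Configuration A (ϕ=+22.4°):
Solar longitude: L_s = 360° × (71 − 134)/737.40 = -30.757°, i.e. -30.757° + 360° = 329.243°.
sin δ = sin 70.50° × sin 329.243° = -0.48206, so δ = -28.820°.
cos h₀ = −tan(+22.4°) tan(-28.820°) = 0.2268, h₀ = 1.3420 rad.
Bracket: h₀ sin ϕ sin δ + cos ϕ cos δ sin h₀ = 1.3420×0.38107×-0.48206 + 0.92455×0.87614×0.97395 = -0.246524 + 0.788934 = 0.542410.
Q̄ = (S_0/π) × [bracket] = (2712/π) × 0.542410 = 468.24 W/m².
— Configuration B (ϕ=+54.5°):
cos h₀ = −tan(+54.5°) tan(-28.820°) = 0.7714, h₀ = 0.6898 rad.
Bracket: h₀ sin ϕ sin δ + cos ϕ cos δ sin h₀ = 0.6898×0.81412×-0.48206 + 0.58070×0.87614×0.63639 = -0.270715 + 0.323779 = 0.053064.
Q̄ = (S_0/π) × [bracket] = (2712/π) × 0.053064 = 45.808 W/m².
Ratio Q̄_A / Q̄_B = 468.24 / 45.808 = 10.22.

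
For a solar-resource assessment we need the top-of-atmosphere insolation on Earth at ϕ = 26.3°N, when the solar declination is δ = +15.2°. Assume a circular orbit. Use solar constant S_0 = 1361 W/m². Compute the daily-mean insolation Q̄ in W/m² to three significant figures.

Q̄ ≈ 457 W/m²

cos h₀ = −tan(+26.3°) tan(+15.200°) = -0.1343, h₀ = 1.7055 rad.
Bracket: h₀ sin ϕ sin δ + cos ϕ cos δ sin h₀ = 1.7055×0.44307×0.26219 + 0.89649×0.96502×0.99094 = 0.198125 + 0.857293 = 1.055418.
Q̄ = (S_0/π) × [bracket] = (1361/π) × 1.055418 = 457.2 W/m².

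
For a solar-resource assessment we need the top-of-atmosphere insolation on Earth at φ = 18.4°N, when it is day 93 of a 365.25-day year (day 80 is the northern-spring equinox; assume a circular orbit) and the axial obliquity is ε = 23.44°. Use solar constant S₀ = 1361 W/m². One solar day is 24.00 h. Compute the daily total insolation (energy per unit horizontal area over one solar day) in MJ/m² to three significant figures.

37.0 MJ/m²

Solar longitude: λ_s = 360° × (93 − 80)/365.25 = 12.813°.
sin δ = sin 23.44° × sin 12.813° = 0.08822, so δ = +5.061°.
cos H₀ = −tan(+18.4°) tan(+5.061°) = -0.0295, H₀ = 1.6003 rad.
Bracket: H₀ sin φ sin δ + cos φ cos δ sin H₀ = 1.6003×0.31565×0.08822 + 0.94888×0.99610×0.99957 = 0.044563 + 0.944773 = 0.989336.
Q̄ = (S₀/π) × [bracket] = (1361/π) × 0.989336 = 428.60 W/m².
Daily total = Q̄ × 24.00 h × 3600 s/h = 428.60 × 24.00 × 3600 / 10⁶ = 37.03 MJ/m².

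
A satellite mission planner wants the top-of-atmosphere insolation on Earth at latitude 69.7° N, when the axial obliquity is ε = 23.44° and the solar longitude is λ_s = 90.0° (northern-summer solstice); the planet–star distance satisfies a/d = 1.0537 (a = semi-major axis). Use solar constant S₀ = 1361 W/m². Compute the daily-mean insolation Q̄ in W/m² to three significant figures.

Q̄ ≈ 564 W/m²

Solar declination: sin δ = sin ε · sin λ_s = sin 23.44° × sin 90.0° = 0.39779, so δ = +23.440°.
cos H₀ = −tan(+69.7°) tan(+23.440°) = -1.1721 ≤ −1 ⇒ polar day, H₀ = π.
Bracket: H₀ sin φ sin δ + cos φ cos δ sin H₀ = 3.1416×0.93789×0.39779 + 0.34694×0.91748×0.00000 = 1.172078 + 0.000000 = 1.172078.
Inverse-square distance factor (a/d)² = 1.0537² = 1.110284.
Q̄ = (S₀/π) × 1.110284 × [bracket] = (1361/π) × 1.110284 × 1.172078 = 563.8 W/m².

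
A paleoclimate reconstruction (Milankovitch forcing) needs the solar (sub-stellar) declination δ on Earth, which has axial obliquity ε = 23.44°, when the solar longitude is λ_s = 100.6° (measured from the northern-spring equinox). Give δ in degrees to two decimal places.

δ = +23.02°

sin δ = sin ε · sin λ_s = sin 23.44° × sin 100.6° = 0.391000.
δ = arcsin(0.391000) = +23.02°.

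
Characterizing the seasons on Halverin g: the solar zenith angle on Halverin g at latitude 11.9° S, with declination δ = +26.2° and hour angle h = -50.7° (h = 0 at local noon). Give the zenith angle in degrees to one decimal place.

cos θ_z = sin ϕ sin δ + cos ϕ cos δ cos h = -0.091040 + 0.556093 = 0.465053.
θ_z = arccos(0.465053) = 62.3°.

θ_z = 62.3°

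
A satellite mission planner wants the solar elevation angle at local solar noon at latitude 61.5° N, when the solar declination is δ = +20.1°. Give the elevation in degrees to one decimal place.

48.6°

At local noon the hour angle is zero, so the zenith angle equals |ϕ − δ| = |+61.5° − (+20.100°)| = 41.400°.
Elevation = 90° − 41.400° = 48.6°.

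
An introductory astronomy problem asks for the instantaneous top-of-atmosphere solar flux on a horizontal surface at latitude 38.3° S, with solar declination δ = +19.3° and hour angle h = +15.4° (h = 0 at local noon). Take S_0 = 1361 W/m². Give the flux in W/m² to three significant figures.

693 W/m²

cos θ_z = sin ϕ sin δ + cos ϕ cos δ cos h = -0.204846 + 0.714079 = 0.509233.
Flux = S_0 · cos θ_z = 1361 × 0.509233 = 693.1 W/m².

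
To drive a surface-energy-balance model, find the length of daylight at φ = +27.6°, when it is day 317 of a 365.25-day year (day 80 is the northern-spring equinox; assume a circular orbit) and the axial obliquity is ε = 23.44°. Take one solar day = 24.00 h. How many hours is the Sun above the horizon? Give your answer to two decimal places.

10.64 h

Solar longitude: λ_s = 360° × (317 − 80)/365.25 = 233.593°.
sin δ = sin 23.44° × sin 233.593° = -0.32015, so δ = -18.672°.
cos H₀ = −tan φ · tan δ = −tan(+27.6°) × tan(-18.672°) = 0.1767, so H₀ = 1.3932 rad = 79.82°.
Daylight = 2H₀/(2π) × 24.00 h = (1.3932/π) × 24.00 = 10.64 h.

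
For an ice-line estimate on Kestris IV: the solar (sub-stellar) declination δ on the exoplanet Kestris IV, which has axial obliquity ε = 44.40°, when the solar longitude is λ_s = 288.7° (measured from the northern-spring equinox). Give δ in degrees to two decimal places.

δ = -41.51°

sin δ = sin ε · sin λ_s = sin 44.40° × sin 288.7° = -0.662728.
δ = arcsin(-0.662728) = -41.51°.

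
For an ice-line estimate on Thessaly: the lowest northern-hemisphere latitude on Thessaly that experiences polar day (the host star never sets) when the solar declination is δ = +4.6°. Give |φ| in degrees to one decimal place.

Polar day requires cos H₀ = −tan φ tan δ ≤ −1, i.e. tan φ tan δ ≥ 1.
The boundary is |tan φ| · |tan δ| = 1, so |φ| = 90° − |δ| = 90° − 4.6° = 85.4° in the northern hemisphere.

|φ| = 85.4°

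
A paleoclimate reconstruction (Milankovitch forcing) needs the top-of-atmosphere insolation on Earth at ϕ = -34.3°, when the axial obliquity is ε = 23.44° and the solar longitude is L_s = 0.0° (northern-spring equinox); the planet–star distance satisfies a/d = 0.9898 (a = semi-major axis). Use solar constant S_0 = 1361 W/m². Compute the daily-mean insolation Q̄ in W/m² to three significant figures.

Q̄ ≈ 351 W/m²

Solar declination: sin δ = sin ε · sin L_s = sin 23.44° × sin 0.0° = 0.00000, so δ = +0.000°.
cos h₀ = −tan(-34.3°) tan(+0.000°) = 0.0000, h₀ = 1.5708 rad.
Bracket: h₀ sin ϕ sin δ + cos ϕ cos δ sin h₀ = 1.5708×-0.56353×0.00000 + 0.82610×1.00000×1.00000 = -0.000000 + 0.826100 = 0.826100.
Inverse-square distance factor (a/d)² = 0.9898² = 0.979704.
Q̄ = (S_0/π) × 0.979704 × [bracket] = (1361/π) × 0.979704 × 0.826100 = 350.6 W/m².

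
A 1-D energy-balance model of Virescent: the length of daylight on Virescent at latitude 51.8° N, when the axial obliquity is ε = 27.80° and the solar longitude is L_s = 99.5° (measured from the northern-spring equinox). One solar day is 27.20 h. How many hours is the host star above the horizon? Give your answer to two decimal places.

19.82 h

Solar declination: sin δ = sin ε · sin L_s = sin 27.80° × sin 99.5° = 0.45999, so δ = +27.386°.
cos h₀ = −tan ϕ · tan δ = −tan(+51.8°) × tan(+27.386°) = -0.6583, so h₀ = 2.2894 rad = 131.17°.
Daylight = 2h₀/(2π) × 27.20 h = (2.2894/π) × 27.20 = 19.82 h.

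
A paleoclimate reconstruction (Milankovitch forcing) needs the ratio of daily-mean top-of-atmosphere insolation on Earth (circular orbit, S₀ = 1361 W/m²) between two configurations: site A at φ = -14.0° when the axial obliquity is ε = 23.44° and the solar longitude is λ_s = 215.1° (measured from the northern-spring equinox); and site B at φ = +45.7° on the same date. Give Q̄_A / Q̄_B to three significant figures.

Q̄_A / Q̄_B ≈ 2.33

— Configuration A (φ=-14.0°):
Solar declination: sin δ = sin ε · sin λ_s = sin 23.44° × sin 215.1° = -0.22873, so δ = -13.222°.
cos H₀ = −tan(-14.0°) tan(-13.222°) = -0.0586, H₀ = 1.6294 rad.
Bracket: H₀ sin φ sin δ + cos φ cos δ sin H₀ = 1.6294×-0.24192×-0.22873 + 0.97030×0.97349×0.99828 = 0.090162 + 0.942953 = 1.033115.
Q̄ = (S₀/π) × [bracket] = (1361/π) × 1.033115 = 447.57 W/m².
— Configuration B (φ=+45.7°):
cos H₀ = −tan(+45.7°) tan(-13.222°) = 0.2408, H₀ = 1.3276 rad.
Bracket: H₀ sin φ sin δ + cos φ cos δ sin H₀ = 1.3276×0.71569×-0.22873 + 0.69842×0.97349×0.97058 = -0.217328 + 0.659902 = 0.442574.
Q̄ = (S₀/π) × [bracket] = (1361/π) × 0.442574 = 191.73 W/m².
Ratio Q̄_A / Q̄_B = 447.57 / 191.73 = 2.334.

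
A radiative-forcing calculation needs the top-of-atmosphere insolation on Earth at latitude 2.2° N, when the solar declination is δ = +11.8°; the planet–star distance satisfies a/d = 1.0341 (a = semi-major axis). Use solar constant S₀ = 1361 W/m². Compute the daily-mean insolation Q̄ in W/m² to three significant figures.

Q̄ ≈ 459 W/m²

cos H₀ = −tan(+2.2°) tan(+11.800°) = -0.0080, H₀ = 1.5788 rad.
Bracket: H₀ sin φ sin δ + cos φ cos δ sin H₀ = 1.5788×0.03839×0.20450 + 0.99926×0.97887×0.99997 = 0.012395 + 0.978116 = 0.990511.
Inverse-square distance factor (a/d)² = 1.0341² = 1.069363.
Q̄ = (S₀/π) × 1.069363 × [bracket] = (1361/π) × 1.069363 × 0.990511 = 458.9 W/m².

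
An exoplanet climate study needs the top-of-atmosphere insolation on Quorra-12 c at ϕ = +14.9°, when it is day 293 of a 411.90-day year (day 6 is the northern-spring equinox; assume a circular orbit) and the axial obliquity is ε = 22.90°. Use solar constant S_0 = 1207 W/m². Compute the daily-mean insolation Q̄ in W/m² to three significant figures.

Q̄ ≈ 290 W/m²

Solar longitude: L_s = 360° × (293 − 6)/411.90 = 250.838°.
sin δ = sin 22.90° × sin 250.838° = -0.36756, so δ = -21.565°.
cos h₀ = −tan(+14.9°) tan(-21.565°) = 0.1052, h₀ = 1.4654 rad.
Bracket: h₀ sin ϕ sin δ + cos ϕ cos δ sin h₀ = 1.4654×0.25713×-0.36756 + 0.96638×0.93000×0.99446 = -0.138496 + 0.893754 = 0.755258.
Q̄ = (S_0/π) × [bracket] = (1207/π) × 0.755258 = 290.2 W/m².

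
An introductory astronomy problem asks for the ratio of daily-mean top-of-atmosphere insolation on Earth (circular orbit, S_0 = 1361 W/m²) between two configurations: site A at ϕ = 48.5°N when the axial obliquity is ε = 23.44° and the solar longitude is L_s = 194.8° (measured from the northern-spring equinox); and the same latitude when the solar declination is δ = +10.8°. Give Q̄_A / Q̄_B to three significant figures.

Q̄_A / Q̄_B ≈ 0.614

— Configuration A (ϕ=+48.5°):
Solar declination: sin δ = sin ε · sin L_s = sin 23.44° × sin 194.8° = -0.10161, so δ = -5.832°.
cos h₀ = −tan(+48.5°) tan(-5.832°) = 0.1155, h₀ = 1.4551 rad.
Bracket: h₀ sin ϕ sin δ + cos ϕ cos δ sin h₀ = 1.4551×0.74896×-0.10161 + 0.66262×0.99482×0.99331 = -0.110736 + 0.654778 = 0.544042.
Q̄ = (S_0/π) × [bracket] = (1361/π) × 0.544042 = 235.69 W/m².
— Configuration B (ϕ=+48.5°):
cos h₀ = −tan(+48.5°) tan(+10.800°) = -0.2156, h₀ = 1.7881 rad.
Bracket: h₀ sin ϕ sin δ + cos ϕ cos δ sin h₀ = 1.7881×0.74896×0.18738 + 0.66262×0.98229×0.97648 = 0.250942 + 0.635576 = 0.886518.
Q̄ = (S_0/π) × [bracket] = (1361/π) × 0.886518 = 384.06 W/m².
Ratio Q̄_A / Q̄_B = 235.69 / 384.06 = 0.6137.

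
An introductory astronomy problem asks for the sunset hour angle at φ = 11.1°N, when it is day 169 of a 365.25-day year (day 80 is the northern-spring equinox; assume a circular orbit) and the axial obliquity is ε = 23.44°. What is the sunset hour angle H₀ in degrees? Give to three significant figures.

Solar longitude: λ_s = 360° × (169 − 80)/365.25 = 87.721°.
sin δ = sin 23.44° × sin 87.721° = 0.39747, so δ = +23.420°.
cos H₀ = −tan φ · tan δ = −tan(+11.1°) × tan(+23.420°) = -0.0850, so H₀ = 1.6559 rad = 94.88°.

H₀ = 94.9°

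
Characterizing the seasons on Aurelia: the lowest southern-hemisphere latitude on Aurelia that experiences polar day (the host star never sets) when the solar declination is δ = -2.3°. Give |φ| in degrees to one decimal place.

|φ| = 87.7°

Polar day requires cos H₀ = −tan φ tan δ ≤ −1, i.e. tan φ tan δ ≥ 1.
The boundary is |tan φ| · |tan δ| = 1, so |φ| = 90° − |δ| = 90° − 2.3° = 87.7° in the southern hemisphere.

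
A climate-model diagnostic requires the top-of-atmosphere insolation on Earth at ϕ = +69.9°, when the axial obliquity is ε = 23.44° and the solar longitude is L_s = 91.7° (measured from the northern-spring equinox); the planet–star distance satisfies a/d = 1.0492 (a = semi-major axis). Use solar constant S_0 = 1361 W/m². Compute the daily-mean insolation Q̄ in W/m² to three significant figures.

Q̄ ≈ 559 W/m²

Solar declination: sin δ = sin ε · sin L_s = sin 23.44° × sin 91.7° = 0.39761, so δ = +23.429°.
cos h₀ = −tan(+69.9°) tan(+23.429°) = -1.1842 ≤ −1 ⇒ polar day, h₀ = π.
Bracket: h₀ sin ϕ sin δ + cos ϕ cos δ sin h₀ = 3.1416×0.93909×0.39761 + 0.34366×0.91755×0.00000 = 1.173047 + 0.000000 = 1.173047.
Inverse-square distance factor (a/d)² = 1.0492² = 1.100821.
Q̄ = (S_0/π) × 1.100821 × [bracket] = (1361/π) × 1.100821 × 1.173047 = 559.4 W/m².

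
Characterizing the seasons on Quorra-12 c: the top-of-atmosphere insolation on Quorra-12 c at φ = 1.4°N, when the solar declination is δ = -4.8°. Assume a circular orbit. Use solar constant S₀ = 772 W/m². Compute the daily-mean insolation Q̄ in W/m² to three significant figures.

Q̄ ≈ 244 W/m²

cos H₀ = −tan(+1.4°) tan(-4.800°) = 0.0021, H₀ = 1.5687 rad.
Bracket: H₀ sin φ sin δ + cos φ cos δ sin H₀ = 1.5687×0.02443×-0.08368 + 0.99970×0.99649×1.00000 = -0.003207 + 0.996191 = 0.992984.
Q̄ = (S₀/π) × [bracket] = (772/π) × 0.992984 = 244.0 W/m².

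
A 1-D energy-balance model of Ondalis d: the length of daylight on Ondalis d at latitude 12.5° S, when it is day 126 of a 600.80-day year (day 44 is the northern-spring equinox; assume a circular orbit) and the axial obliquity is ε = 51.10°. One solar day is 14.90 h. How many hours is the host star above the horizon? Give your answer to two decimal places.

6.68 h

Solar longitude: L_s = 360° × (126 − 44)/600.80 = 49.134°.
sin δ = sin 51.10° × sin 49.134° = 0.58854, so δ = +36.054°.
cos h₀ = −tan ϕ · tan δ = −tan(-12.5°) × tan(+36.054°) = 0.1614, so h₀ = 1.4087 rad = 80.71°.
Daylight = 2h₀/(2π) × 14.90 h = (1.4087/π) × 14.90 = 6.68 h.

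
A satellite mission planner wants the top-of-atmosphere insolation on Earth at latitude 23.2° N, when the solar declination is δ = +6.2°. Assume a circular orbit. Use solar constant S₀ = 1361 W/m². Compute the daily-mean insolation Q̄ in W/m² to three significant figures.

cos H₀ = −tan(+23.2°) tan(+6.200°) = -0.0466, H₀ = 1.6174 rad.
Bracket: H₀ sin φ sin δ + cos φ cos δ sin H₀ = 1.6174×0.39394×0.10800 + 0.91914×0.99415×0.99892 = 0.068813 + 0.912776 = 0.981589.
Q̄ = (S₀/π) × [bracket] = (1361/π) × 0.981589 = 425.2 W/m².

Q̄ ≈ 425 W/m²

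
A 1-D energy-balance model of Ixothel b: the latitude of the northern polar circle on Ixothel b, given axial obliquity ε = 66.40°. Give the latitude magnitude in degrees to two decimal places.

The polar circle is the lowest latitude that experiences at least one full rotation of continuous daylight at the northern-summer solstice; it lies at |φ| = 90° − ε = 90° − 66.40° = 23.60°.

23.60°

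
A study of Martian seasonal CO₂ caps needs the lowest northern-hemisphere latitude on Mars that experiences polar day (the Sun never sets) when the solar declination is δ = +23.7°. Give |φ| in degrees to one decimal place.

Polar day requires cos H₀ = −tan φ tan δ ≤ −1, i.e. tan φ tan δ ≥ 1.
The boundary is |tan φ| · |tan δ| = 1, so |φ| = 90° − |δ| = 90° − 23.7° = 66.3° in the northern hemisphere.

|φ| = 66.3°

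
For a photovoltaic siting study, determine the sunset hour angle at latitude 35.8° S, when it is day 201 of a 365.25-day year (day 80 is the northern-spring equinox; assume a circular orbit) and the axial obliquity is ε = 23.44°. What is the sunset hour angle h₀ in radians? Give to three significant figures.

h₀ = 1.30 rad

Solar longitude: L_s = 360° × (201 − 80)/365.25 = 119.261°.
sin δ = sin 23.44° × sin 119.261° = 0.34703, so δ = +20.306°.
cos h₀ = −tan ϕ · tan δ = −tan(-35.8°) × tan(+20.306°) = 0.2669, so h₀ = 1.3006 rad = 74.52°.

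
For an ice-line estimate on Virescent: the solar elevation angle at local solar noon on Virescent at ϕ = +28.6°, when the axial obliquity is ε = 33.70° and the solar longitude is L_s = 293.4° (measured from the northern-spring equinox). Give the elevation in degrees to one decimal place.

30.8°

Solar declination: sin δ = sin ε · sin L_s = sin 33.70° × sin 293.4° = -0.50921, so δ = -30.611°.
At local noon the hour angle is zero, so the zenith angle equals |ϕ − δ| = |+28.6° − (-30.611°)| = 59.211°.
Elevation = 90° − 59.211° = 30.8°.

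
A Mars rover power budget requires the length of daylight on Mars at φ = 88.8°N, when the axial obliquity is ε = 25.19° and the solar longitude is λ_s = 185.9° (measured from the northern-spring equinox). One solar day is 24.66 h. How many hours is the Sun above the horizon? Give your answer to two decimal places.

Solar declination: sin δ = sin ε · sin λ_s = sin 25.19° × sin 185.9° = -0.04375, so δ = -2.508°.
cos H₀ = −tan φ · tan δ = 2.0906 ≥ 1, so the Sun never rises (polar night) and H₀ = 0.
Daylight = 2H₀/(2π) × 24.66 h = (0.0000/π) × 24.66 = 0.00 h.

0.00 h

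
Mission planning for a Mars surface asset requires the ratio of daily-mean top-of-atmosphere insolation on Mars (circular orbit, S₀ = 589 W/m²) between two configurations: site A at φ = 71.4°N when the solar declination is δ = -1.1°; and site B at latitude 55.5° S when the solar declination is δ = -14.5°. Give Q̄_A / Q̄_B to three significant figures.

Q̄_A / Q̄_B ≈ 0.319

— Configuration A (φ=+71.4°):
cos H₀ = −tan(+71.4°) tan(-1.100°) = 0.0571, H₀ = 1.5137 rad.
Bracket: H₀ sin φ sin δ + cos φ cos δ sin H₀ = 1.5137×0.94777×-0.01920 + 0.31896×0.99982×0.99837 = -0.027545 + 0.318383 = 0.290838.
Q̄ = (S₀/π) × [bracket] = (589/π) × 0.290838 = 54.528 W/m².
— Configuration B (φ=-55.5°):
cos H₀ = −tan(-55.5°) tan(-14.500°) = -0.3763, H₀ = 1.9566 rad.
Bracket: H₀ sin φ sin δ + cos φ cos δ sin H₀ = 1.9566×-0.82413×-0.25038 + 0.56641×0.96815×0.92650 = 0.403736 + 0.508065 = 0.911801.
Q̄ = (S₀/π) × [bracket] = (589/π) × 0.911801 = 170.95 W/m².
Ratio Q̄_A / Q̄_B = 54.528 / 170.95 = 0.3190.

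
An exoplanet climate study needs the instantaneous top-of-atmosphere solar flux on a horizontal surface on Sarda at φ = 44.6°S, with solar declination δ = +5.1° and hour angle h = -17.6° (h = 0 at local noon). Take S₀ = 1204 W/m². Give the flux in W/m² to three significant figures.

cos θ_z = sin φ sin δ + cos φ cos δ cos h = -0.062417 + 0.676010 = 0.613593.
Flux = S₀ · cos θ_z = 1204 × 0.613593 = 738.8 W/m².

739 W/m²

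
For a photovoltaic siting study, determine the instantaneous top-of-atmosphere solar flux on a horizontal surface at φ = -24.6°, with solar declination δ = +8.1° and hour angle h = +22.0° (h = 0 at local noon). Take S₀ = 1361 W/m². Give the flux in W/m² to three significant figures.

1.06e+03 W/m²

cos θ_z = sin φ sin δ + cos φ cos δ cos h = -0.058654 + 0.834619 = 0.775965.
Flux = S₀ · cos θ_z = 1361 × 0.775965 = 1056 W/m².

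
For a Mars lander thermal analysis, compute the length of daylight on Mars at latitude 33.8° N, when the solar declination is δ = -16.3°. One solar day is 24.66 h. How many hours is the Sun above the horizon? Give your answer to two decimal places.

10.78 h

cos H₀ = −tan φ · tan δ = −tan(+33.8°) × tan(-16.300°) = 0.1958, so H₀ = 1.3738 rad = 78.71°.
Daylight = 2H₀/(2π) × 24.66 h = (1.3738/π) × 24.66 = 10.78 h.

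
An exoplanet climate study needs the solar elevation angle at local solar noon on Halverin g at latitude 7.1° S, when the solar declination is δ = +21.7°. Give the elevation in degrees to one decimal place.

At local noon the hour angle is zero, so the zenith angle equals |φ − δ| = |-7.1° − (+21.700°)| = 28.800°.
Elevation = 90° − 28.800° = 61.2°.

61.2°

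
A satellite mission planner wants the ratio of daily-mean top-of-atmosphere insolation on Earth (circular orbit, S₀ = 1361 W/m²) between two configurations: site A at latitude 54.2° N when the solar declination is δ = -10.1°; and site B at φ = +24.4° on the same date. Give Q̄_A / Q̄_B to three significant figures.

Q̄_A / Q̄_B ≈ 0.471

— Configuration A (φ=+54.2°):
cos H₀ = −tan(+54.2°) tan(-10.100°) = 0.2470, H₀ = 1.3212 rad.
Bracket: H₀ sin φ sin δ + cos φ cos δ sin H₀ = 1.3212×0.81106×-0.17537 + 0.58496×0.98450×0.96902 = -0.187922 + 0.558052 = 0.370130.
Q̄ = (S₀/π) × [bracket] = (1361/π) × 0.370130 = 160.35 W/m².
— Configuration B (φ=+24.4°):
cos H₀ = −tan(+24.4°) tan(-10.100°) = 0.0808, H₀ = 1.4899 rad.
Bracket: H₀ sin φ sin δ + cos φ cos δ sin H₀ = 1.4899×0.41310×-0.17537 + 0.91068×0.98450×0.99673 = -0.107936 + 0.893633 = 0.785697.
Q̄ = (S₀/π) × [bracket] = (1361/π) × 0.785697 = 340.38 W/m².
Ratio Q̄_A / Q̄_B = 160.35 / 340.38 = 0.4711.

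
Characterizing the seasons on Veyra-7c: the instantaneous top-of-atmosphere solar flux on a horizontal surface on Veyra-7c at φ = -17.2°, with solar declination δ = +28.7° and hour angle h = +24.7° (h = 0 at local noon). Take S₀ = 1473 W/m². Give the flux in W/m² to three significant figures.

cos θ_z = sin φ sin δ + cos φ cos δ cos h = -0.142006 + 0.761256 = 0.619250.
Flux = S₀ · cos θ_z = 1473 × 0.619250 = 912.2 W/m².

912 W/m²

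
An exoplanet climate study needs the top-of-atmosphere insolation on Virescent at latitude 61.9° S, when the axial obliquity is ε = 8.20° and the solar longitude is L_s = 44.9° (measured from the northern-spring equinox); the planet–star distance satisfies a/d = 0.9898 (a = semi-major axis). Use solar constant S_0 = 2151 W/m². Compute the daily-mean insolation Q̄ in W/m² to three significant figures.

Solar declination: sin δ = sin ε · sin L_s = sin 8.20° × sin 44.9° = 0.10068, so δ = +5.778°.
cos h₀ = −tan(-61.9°) tan(+5.778°) = 0.1895, h₀ = 1.3801 rad.
Bracket: h₀ sin ϕ sin δ + cos ϕ cos δ sin h₀ = 1.3801×-0.88213×0.10068 + 0.47101×0.99492×0.98188 = -0.122571 + 0.460126 = 0.337555.
Inverse-square distance factor (a/d)² = 0.9898² = 0.979704.
Q̄ = (S_0/π) × 0.979704 × [bracket] = (2151/π) × 0.979704 × 0.337555 = 226.4 W/m².

Q̄ ≈ 226 W/m²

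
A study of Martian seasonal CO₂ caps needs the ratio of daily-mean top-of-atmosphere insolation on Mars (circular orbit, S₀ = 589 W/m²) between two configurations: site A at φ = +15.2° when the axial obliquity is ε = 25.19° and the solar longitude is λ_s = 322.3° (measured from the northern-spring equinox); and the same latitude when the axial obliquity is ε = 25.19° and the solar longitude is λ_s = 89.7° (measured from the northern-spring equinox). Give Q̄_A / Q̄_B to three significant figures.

— Configuration A (φ=+15.2°):
Solar declination: sin δ = sin ε · sin λ_s = sin 25.19° × sin 322.3° = -0.26028, so δ = -15.087°.
cos H₀ = −tan(+15.2°) tan(-15.087°) = 0.0732, H₀ = 1.4975 rad.
Bracket: H₀ sin φ sin δ + cos φ cos δ sin H₀ = 1.4975×0.26219×-0.26028 + 0.96502×0.96553×0.99731 = -0.102194 + 0.929249 = 0.827055.
Q̄ = (S₀/π) × [bracket] = (589/π) × 0.827055 = 155.06 W/m².
— Configuration B (φ=+15.2°):
Solar declination: sin δ = sin ε · sin λ_s = sin 25.19° × sin 89.7° = 0.42562, so δ = +25.190°.
cos H₀ = −tan(+15.2°) tan(+25.190°) = -0.1278, H₀ = 1.6989 rad.
Bracket: H₀ sin φ sin δ + cos φ cos δ sin H₀ = 1.6989×0.26219×0.42562 + 0.96502×0.90490×0.99180 = 0.189586 + 0.866086 = 1.055672.
Q̄ = (S₀/π) × [bracket] = (589/π) × 1.055672 = 197.92 W/m².
Ratio Q̄_A / Q̄_B = 155.06 / 197.92 = 0.7834.

Q̄_A / Q̄_B ≈ 0.783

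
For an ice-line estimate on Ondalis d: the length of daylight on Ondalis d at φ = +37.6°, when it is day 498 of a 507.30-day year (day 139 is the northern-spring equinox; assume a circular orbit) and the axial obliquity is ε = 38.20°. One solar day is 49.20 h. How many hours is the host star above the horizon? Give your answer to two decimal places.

15.05 h

Solar longitude: λ_s = 360° × (498 − 139)/507.30 = 254.760°.
sin δ = sin 38.20° × sin 254.760° = -0.59666, so δ = -36.631°.
cos H₀ = −tan φ · tan δ = −tan(+37.6°) × tan(-36.631°) = 0.5726, so H₀ = 0.9611 rad = 55.07°.
Daylight = 2H₀/(2π) × 49.20 h = (0.9611/π) × 49.20 = 15.05 h.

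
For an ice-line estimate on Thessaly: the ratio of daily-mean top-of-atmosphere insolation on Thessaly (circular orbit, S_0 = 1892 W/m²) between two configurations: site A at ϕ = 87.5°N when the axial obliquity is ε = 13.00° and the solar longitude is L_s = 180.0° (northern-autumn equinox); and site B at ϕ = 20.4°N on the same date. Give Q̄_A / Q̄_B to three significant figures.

— Configuration A (ϕ=+87.5°):
Solar declination: sin δ = sin ε · sin L_s = sin 13.00° × sin 180.0° = 0.00000, so δ = +0.000°.
cos h₀ = −tan(+87.5°) tan(+0.000°) = -0.0000, h₀ = 1.5708 rad.
Bracket: h₀ sin ϕ sin δ + cos ϕ cos δ sin h₀ = 1.5708×0.99905×0.00000 + 0.04362×1.00000×1.00000 = 0.000000 + 0.043620 = 0.043620.
Q̄ = (S_0/π) × [bracket] = (1892/π) × 0.043620 = 26.270 W/m².
— Configuration B (ϕ=+20.4°):
cos h₀ = −tan(+20.4°) tan(+0.000°) = -0.0000, h₀ = 1.5708 rad.
Bracket: h₀ sin ϕ sin δ + cos ϕ cos δ sin h₀ = 1.5708×0.34857×0.00000 + 0.93728×1.00000×1.00000 = 0.000000 + 0.937280 = 0.937280.
Q̄ = (S_0/π) × [bracket] = (1892/π) × 0.937280 = 564.47 W/m².
Ratio Q̄_A / Q̄_B = 26.270 / 564.47 = 0.04654.

Q̄_A / Q̄_B ≈ 0.0465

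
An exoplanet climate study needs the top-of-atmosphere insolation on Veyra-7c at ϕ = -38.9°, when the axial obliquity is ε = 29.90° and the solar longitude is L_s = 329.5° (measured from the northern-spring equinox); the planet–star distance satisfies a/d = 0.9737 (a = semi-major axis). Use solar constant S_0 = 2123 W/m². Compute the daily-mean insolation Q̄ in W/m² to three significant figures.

Q̄ ≈ 653 W/m²

Solar declination: sin δ = sin ε · sin L_s = sin 29.90° × sin 329.5° = -0.25300, so δ = -14.655°.
cos h₀ = −tan(-38.9°) tan(-14.655°) = -0.2110, h₀ = 1.7834 rad.
Bracket: h₀ sin ϕ sin δ + cos ϕ cos δ sin h₀ = 1.7834×-0.62796×-0.25300 + 0.77824×0.96747×0.97748 = 0.283336 + 0.735968 = 1.019304.
Inverse-square distance factor (a/d)² = 0.9737² = 0.948092.
Q̄ = (S_0/π) × 0.948092 × [bracket] = (2123/π) × 0.948092 × 1.019304 = 653.1 W/m².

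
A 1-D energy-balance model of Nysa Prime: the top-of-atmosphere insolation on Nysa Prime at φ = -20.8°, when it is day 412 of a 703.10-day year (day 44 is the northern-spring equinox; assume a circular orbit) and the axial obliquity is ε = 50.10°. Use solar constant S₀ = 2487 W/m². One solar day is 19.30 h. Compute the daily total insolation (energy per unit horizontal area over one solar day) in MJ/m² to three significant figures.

54.6 MJ/m²

Solar longitude: λ_s = 360° × (412 − 44)/703.10 = 188.423°.
sin δ = sin 50.10° × sin 188.423° = -0.11237, so δ = -6.452°.
cos H₀ = −tan(-20.8°) tan(-6.452°) = -0.0430, H₀ = 1.6138 rad.
Bracket: H₀ sin φ sin δ + cos φ cos δ sin H₀ = 1.6138×-0.35511×-0.11237 + 0.93483×0.99367×0.99908 = 0.064397 + 0.928058 = 0.992455.
Q̄ = (S₀/π) × [bracket] = (2487/π) × 0.992455 = 785.66 W/m².
Daily total = Q̄ × 19.30 h × 3600 s/h = 785.66 × 19.30 × 3600 / 10⁶ = 54.59 MJ/m².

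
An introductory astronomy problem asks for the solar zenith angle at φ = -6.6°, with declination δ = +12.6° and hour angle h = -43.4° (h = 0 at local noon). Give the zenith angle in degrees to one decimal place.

θ_z = 47.2°

cos θ_z = sin φ sin δ + cos φ cos δ cos h = -0.025073 + 0.704377 = 0.679304.
θ_z = arccos(0.679304) = 47.2°.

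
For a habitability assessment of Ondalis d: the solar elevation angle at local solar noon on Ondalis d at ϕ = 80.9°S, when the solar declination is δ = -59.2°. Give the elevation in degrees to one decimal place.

68.3°

At local noon the hour angle is zero, so the zenith angle equals |ϕ − δ| = |-80.9° − (-59.200°)| = 21.700°.
Elevation = 90° − 21.700° = 68.3°.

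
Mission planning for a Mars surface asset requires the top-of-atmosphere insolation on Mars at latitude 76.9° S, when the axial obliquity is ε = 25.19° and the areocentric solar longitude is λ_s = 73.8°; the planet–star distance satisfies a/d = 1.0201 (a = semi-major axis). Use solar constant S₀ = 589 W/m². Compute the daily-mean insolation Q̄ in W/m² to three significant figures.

sin δ = sin 25.19° × sin 73.8° = 0.40872, so δ = +24.125°.
cos H₀ = −tan(-76.9°) tan(+24.125°) = 1.9245 ≥ 1 ⇒ polar night, H₀ = 0 and Q̄ = 0.
Inverse-square distance factor (a/d)² = 1.0201² = 1.040604.

Q̄ ≈ 0.00 W/m²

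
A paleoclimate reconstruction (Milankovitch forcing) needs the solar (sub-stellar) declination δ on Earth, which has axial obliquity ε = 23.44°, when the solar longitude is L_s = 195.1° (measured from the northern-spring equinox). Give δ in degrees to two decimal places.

δ = -5.95°

sin δ = sin ε · sin L_s = sin 23.44° × sin 195.1° = -0.103626.
δ = arcsin(-0.103626) = -5.95°.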